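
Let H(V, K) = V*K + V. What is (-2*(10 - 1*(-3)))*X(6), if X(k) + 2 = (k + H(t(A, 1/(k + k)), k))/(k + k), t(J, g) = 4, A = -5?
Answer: -65/3 ≈ -21.667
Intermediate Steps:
H(V, K) = V + K*V (H(V, K) = K*V + V = V + K*V)
X(k) = -2 + (4 + 5*k)/(2*k) (X(k) = -2 + (k + 4*(1 + k))/(k + k) = -2 + (k + (4 + 4*k))/((2*k)) = -2 + (4 + 5*k)*(1/(2*k)) = -2 + (4 + 5*k)/(2*k))
(-2*(10 - 1*(-3)))*X(6) = (-2*(10 - 1*(-3)))*((½)*(4 + 6)/6) = (-2*(10 + 3))*((½)*(⅙)*10) = -2*13*(⅚) = -26*⅚ = -65/3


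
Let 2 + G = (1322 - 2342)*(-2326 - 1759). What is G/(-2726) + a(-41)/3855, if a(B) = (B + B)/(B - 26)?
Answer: -538097684699/352042455 ≈ -1528.5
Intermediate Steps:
G = 4166698 (G = -2 + (1322 - 2342)*(-2326 - 1759) = -2 - 1020*(-4085) = -2 + 4166700 = 4166698)
a(B) = 2*B/(-26 + B) (a(B) = (2*B)/(-26 + B) = 2*B/(-26 + B))
G/(-2726) + a(-41)/3855 = 4166698/(-2726) + (2*(-41)/(-26 - 41))/3855 = 4166698*(-1/2726) + (2*(-41)/(-67))*(1/3855) = -2083349/1363 + (2*(-41)*(-1/67))*(1/3855) = -2083349/1363 + (82/67)*(1/3855) = -2083349/1363 + 82/258285 = -538097684699/352042455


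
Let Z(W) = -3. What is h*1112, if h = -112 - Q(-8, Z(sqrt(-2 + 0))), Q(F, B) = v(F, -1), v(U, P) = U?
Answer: -115648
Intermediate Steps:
Q(F, B) = F
h = -104 (h = -112 - 1*(-8) = -112 + 8 = -104)
h*1112 = -104*1112 = -115648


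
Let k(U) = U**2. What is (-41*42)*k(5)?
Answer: -43050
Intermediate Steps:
(-41*42)*k(5) = -41*42*5**2 = -1722*25 = -43050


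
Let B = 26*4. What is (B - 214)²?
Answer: 12100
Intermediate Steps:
B = 104
(B - 214)² = (104 - 214)² = (-110)² = 12100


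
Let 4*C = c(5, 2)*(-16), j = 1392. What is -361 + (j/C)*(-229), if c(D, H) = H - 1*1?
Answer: 79331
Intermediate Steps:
c(D, H) = -1 + H (c(D, H) = H - 1 = -1 + H)
C = -4 (C = ((-1 + 2)*(-16))/4 = (1*(-16))/4 = (¼)*(-16) = -4)
-361 + (j/C)*(-229) = -361 + (1392/(-4))*(-229) = -361 + (1392*(-¼))*(-229) = -361 - 348*(-229) = -361 + 79692 = 79331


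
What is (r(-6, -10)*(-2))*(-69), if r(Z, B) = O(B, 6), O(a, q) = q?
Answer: 828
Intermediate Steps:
r(Z, B) = 6
(r(-6, -10)*(-2))*(-69) = (6*(-2))*(-69) = -12*(-69) = 828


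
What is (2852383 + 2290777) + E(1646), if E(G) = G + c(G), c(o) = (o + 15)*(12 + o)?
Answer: 7898744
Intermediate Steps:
c(o) = (12 + o)*(15 + o) (c(o) = (15 + o)*(12 + o) = (12 + o)*(15 + o))
E(G) = 180 + G**2 + 28*G (E(G) = G + (180 + G**2 + 27*G) = 180 + G**2 + 28*G)
(2852383 + 2290777) + E(1646) = (2852383 + 2290777) + (180 + 1646**2 + 28*1646) = 5143160 + (180 + 2709316 + 46088) = 5143160 + 2755584 = 7898744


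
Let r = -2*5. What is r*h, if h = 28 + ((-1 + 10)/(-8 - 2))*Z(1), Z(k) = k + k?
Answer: -262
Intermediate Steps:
Z(k) = 2*k
h = 131/5 (h = 28 + ((-1 + 10)/(-8 - 2))*(2*1) = 28 + (9/(-10))*2 = 28 + (9*(-1/10))*2 = 28 - 9/10*2 = 28 - 9/5 = 131/5 ≈ 26.200)
r = -10
r*h = -10*131/5 = -262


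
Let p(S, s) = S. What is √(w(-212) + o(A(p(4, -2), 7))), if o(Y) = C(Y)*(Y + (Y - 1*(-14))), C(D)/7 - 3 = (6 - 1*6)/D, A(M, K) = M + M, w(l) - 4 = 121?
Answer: √755 ≈ 27.477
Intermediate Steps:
w(l) = 125 (w(l) = 4 + 121 = 125)
A(M, K) = 2*M
C(D) = 21 (C(D) = 21 + 7*((6 - 1*6)/D) = 21 + 7*((6 - 6)/D) = 21 + 7*(0/D) = 21 + 7*0 = 21 + 0 = 21)
o(Y) = 294 + 42*Y (o(Y) = 21*(Y + (Y - 1*(-14))) = 21*(Y + (Y + 14)) = 21*(Y + (14 + Y)) = 21*(14 + 2*Y) = 294 + 42*Y)
√(w(-212) + o(A(p(4, -2), 7))) = √(125 + (294 + 42*(2*4))) = √(125 + (294 + 42*8)) = √(125 + (294 + 336)) = √(125 + 630) = √755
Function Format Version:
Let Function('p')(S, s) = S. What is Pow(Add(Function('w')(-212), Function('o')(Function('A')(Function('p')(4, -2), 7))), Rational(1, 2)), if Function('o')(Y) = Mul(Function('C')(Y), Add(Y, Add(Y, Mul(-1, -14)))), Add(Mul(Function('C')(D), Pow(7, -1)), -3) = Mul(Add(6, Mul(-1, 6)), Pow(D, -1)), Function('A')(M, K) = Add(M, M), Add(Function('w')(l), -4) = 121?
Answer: Pow(755, Rational(1, 2)) ≈ 27.477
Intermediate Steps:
Function('w')(l) = 125 (Function('w')(l) = Add(4, 121) = 125)
Function('A')(M, K) = Mul(2, M)
Function('C')(D) = 21 (Function('C')(D) = Add(21, Mul(7, Mul(Add(6, Mul(-1, 6)), Pow(D, -1)))) = Add(21, Mul(7, Mul(Add(6, -6), Pow(D, -1)))) = Add(21, Mul(7, Mul(0, Pow(D, -1)))) = Add(21, Mul(7, 0)) = Add(21, 0) = 21)
Function('o')(Y) = Add(294, Mul(42, Y)) (Function('o')(Y) = Mul(21, Add(Y, Add(Y, Mul(-1, -14)))) = Mul(21, Add(Y, Add(Y, 14))) = Mul(21, Add(Y, Add(14, Y))) = Mul(21, Add(14, Mul(2, Y))) = Add(294, Mul(42, Y)))
Pow(Add(Function('w')(-212), Function('o')(Function('A')(Function('p')(4, -2), 7))), Rational(1, 2)) = Pow(Add(125, Add(294, Mul(42, Mul(2, 4)))), Rational(1, 2)) = Pow(Add(125, Add(294, Mul(42, 8))), Rational(1, 2)) = Pow(Add(125, Add(294, 336)), Rational(1, 2)) = Pow(Add(125, 630), Rational(1, 2)) = Pow(755, Rational(1, 2))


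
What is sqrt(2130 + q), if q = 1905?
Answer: sqrt(4035) ≈ 63.522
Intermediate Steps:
sqrt(2130 + q) = sqrt(2130 + 1905) = sqrt(4035)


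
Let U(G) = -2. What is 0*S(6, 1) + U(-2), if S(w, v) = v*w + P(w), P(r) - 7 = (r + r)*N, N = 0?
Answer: -2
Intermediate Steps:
P(r) = 7 (P(r) = 7 + (r + r)*0 = 7 + (2*r)*0 = 7 + 0 = 7)
S(w, v) = 7 + v*w (S(w, v) = v*w + 7 = 7 + v*w)
0*S(6, 1) + U(-2) = 0*(7 + 1*6) - 2 = 0*(7 + 6) - 2 = 0*13 - 2 = 0 - 2 = -2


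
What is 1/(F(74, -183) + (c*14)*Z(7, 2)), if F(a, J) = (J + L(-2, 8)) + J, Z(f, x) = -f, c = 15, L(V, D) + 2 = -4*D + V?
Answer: -1/1872 ≈ -0.00053419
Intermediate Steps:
L(V, D) = -2 + V - 4*D (L(V, D) = -2 + (-4*D + V) = -2 + (V - 4*D) = -2 + V - 4*D)
F(a, J) = -36 + 2*J (F(a, J) = (J + (-2 - 2 - 4*8)) + J = (J + (-2 - 2 - 32)) + J = (J - 36) + J = (-36 + J) + J = -36 + 2*J)
1/(F(74, -183) + (c*14)*Z(7, 2)) = 1/((-36 + 2*(-183)) + (15*14)*(-1*7)) = 1/((-36 - 366) + 210*(-7)) = 1/(-402 - 1470) = 1/(-1872) = -1/1872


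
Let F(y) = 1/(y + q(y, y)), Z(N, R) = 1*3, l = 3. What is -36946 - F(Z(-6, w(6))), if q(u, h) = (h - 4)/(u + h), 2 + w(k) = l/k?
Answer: -628088/17 ≈ -36946.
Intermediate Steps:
w(k) = -2 + 3/k
Z(N, R) = 3
q(u, h) = (-4 + h)/(h + u)
F(y) = 1/(y + (-4 + y)/(2*y)) (F(y) = 1/(y + (-4 + y)/(y + y)) = 1/(y + (-4 + y)/((2*y))) = 1/(y + (1/(2*y))*(-4 + y)) = 1/(y + (-4 + y)/(2*y)))
-36946 - F(Z(-6, w(6))) = -36946 - 2*3/(-4 + 3 + 2*3**2) = -36946 - 2*3/(-4 + 3 + 2*9) = -36946 - 2*3/(-4 + 3 + 18) = -36946 - 2*3/17 = -36946 - 1*6/17 = -36946 - 6/17 = -628088/17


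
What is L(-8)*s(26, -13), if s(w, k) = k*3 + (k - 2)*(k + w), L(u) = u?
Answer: 1872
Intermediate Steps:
s(w, k) = 3*k + (-2 + k)*(k + w)
L(-8)*s(26, -13) = -8*(-13 + (-13)**2 - 2*26 - 13*26) = -8*(-13 + 169 - 52 - 338) = -8*(-234) = 1872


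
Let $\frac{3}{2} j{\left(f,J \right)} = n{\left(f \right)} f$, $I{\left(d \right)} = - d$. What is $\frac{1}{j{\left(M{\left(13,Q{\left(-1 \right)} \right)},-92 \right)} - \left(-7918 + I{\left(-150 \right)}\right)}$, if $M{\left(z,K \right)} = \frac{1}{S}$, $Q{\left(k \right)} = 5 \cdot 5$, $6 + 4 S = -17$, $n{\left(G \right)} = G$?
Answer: $\frac{1587}{12327848} \approx 0.00012873$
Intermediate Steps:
$S = - \frac{23}{4}$ ($S = - \frac{3}{2} + \frac{1}{4} \left(-17\right) = - \frac{3}{2} - \frac{17}{4} = - \frac{23}{4} \approx -5.75$)
$Q{\left(k \right)} = 25$
$M{\left(z,K \right)} = - \frac{4}{23}$ ($M{\left(z,K \right)} = \frac{1}{- \frac{23}{4}} = - \frac{4}{23}$)
$j{\left(f,J \right)} = \frac{2 f^{2}}{3}$ ($j{\left(f,J \right)} = \frac{2 f f}{3} = \frac{2 f^{2}}{3}$)
$\frac{1}{j{\left(M{\left(13,Q{\left(-1 \right)} \right)},-92 \right)} - \left(-7918 + I{\left(-150 \right)}\right)} = \frac{1}{\frac{2 \left(- \frac{4}{23}\right)^{2}}{3} + \left(107 \cdot 74 - \left(-1\right) \left(-150\right)\right)} = \frac{1}{\frac{2}{3} \cdot \frac{16}{529} + \left(7918 - 150\right)} = \frac{1}{\frac{32}{1587} + \left(7918 - 150\right)} = \frac{1}{\frac{32}{1587} + 7768} = \frac{1}{\frac{12327848}{1587}} = \frac{1587}{12327848}$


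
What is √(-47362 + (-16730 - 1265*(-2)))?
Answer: I*√61562 ≈ 248.12*I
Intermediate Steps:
√(-47362 + (-16730 - 1265*(-2))) = √(-47362 + (-16730 - 1*(-2530))) = √(-47362 + (-16730 + 2530)) = √(-47362 - 14200) = √(-61562) = I*√61562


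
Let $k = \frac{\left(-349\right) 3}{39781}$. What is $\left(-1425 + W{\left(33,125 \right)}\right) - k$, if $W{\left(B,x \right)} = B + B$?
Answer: $- \frac{54061332}{39781} \approx -1359.0$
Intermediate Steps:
$W{\left(B,x \right)} = 2 B$
$k = - \frac{1047}{39781}$ ($k = \left(-1047\right) \frac{1}{39781} = - \frac{1047}{39781} \approx -0.026319$)
$\left(-1425 + W{\left(33,125 \right)}\right) - k = \left(-1425 + 2 \cdot 33\right) - - \frac{1047}{39781} = \left(-1425 + 66\right) + \frac{1047}{39781} = -1359 + \frac{1047}{39781} = - \frac{54061332}{39781}$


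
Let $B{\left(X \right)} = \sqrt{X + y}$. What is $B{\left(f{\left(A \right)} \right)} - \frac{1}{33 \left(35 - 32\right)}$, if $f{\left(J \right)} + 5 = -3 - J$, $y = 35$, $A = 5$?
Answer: $- \frac{1}{99} + \sqrt{22} \approx 4.6803$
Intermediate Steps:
$f{\left(J \right)} = -8 - J$ ($f{\left(J \right)} = -5 - \left(3 + J\right) = -8 - J$)
$B{\left(X \right)} = \sqrt{35 + X}$ ($B{\left(X \right)} = \sqrt{X + 35} = \sqrt{35 + X}$)
$B{\left(f{\left(A \right)} \right)} - \frac{1}{33 \left(35 - 32\right)} = \sqrt{35 - 13} - \frac{1}{33 \left(35 - 32\right)} = \sqrt{35 - 13} - \frac{1}{33 \cdot 3} = \sqrt{35 - 13} - \frac{1}{99} = \sqrt{22} - \frac{1}{99} = - \frac{1}{99} + \sqrt{22}$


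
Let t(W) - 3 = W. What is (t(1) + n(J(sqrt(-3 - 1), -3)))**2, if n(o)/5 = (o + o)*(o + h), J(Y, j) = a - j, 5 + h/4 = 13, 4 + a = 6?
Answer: 3437316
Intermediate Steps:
a = 2 (a = -4 + 6 = 2)
h = 32 (h = -20 + 4*13 = -20 + 52 = 32)
J(Y, j) = 2 - j
t(W) = 3 + W
n(o) = 10*o*(32 + o) (n(o) = 5*((o + o)*(o + 32)) = 5*((2*o)*(32 + o)) = 5*(2*o*(32 + o)) = 10*o*(32 + o))
(t(1) + n(J(sqrt(-3 - 1), -3)))**2 = ((3 + 1) + 10*(2 - 1*(-3))*(32 + (2 - 1*(-3))))**2 = (4 + 10*(2 + 3)*(32 + (2 + 3)))**2 = (4 + 10*5*(32 + 5))**2 = (4 + 10*5*37)**2 = (4 + 1850)**2 = 1854**2 = 3437316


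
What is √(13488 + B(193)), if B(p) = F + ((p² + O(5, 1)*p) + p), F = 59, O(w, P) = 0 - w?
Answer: 26*√74 ≈ 223.66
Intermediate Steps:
O(w, P) = -w
B(p) = 59 + p² - 4*p (B(p) = 59 + ((p² + (-1*5)*p) + p) = 59 + ((p² - 5*p) + p) = 59 + (p² - 4*p) = 59 + p² - 4*p)
√(13488 + B(193)) = √(13488 + (59 + 193² - 4*193)) = √(13488 + (59 + 37249 - 772)) = √(13488 + 36536) = √50024 = 26*√74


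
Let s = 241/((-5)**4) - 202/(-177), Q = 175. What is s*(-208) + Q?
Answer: -15773281/110625 ≈ -142.58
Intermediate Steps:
s = 168907/110625 (s = 241/625 - 202*(-1/177) = 241*(1/625) + 202/177 = 241/625 + 202/177 = 168907/110625 ≈ 1.5268)
s*(-208) + Q = (168907/110625)*(-208) + 175 = -35132656/110625 + 175 = -15773281/110625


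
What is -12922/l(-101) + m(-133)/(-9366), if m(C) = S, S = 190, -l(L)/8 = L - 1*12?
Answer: -30299803/2116716 ≈ -14.315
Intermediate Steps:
l(L) = 96 - 8*L (l(L) = -8*(L - 1*12) = -8*(L - 12) = -8*(-12 + L) = 96 - 8*L)
m(C) = 190
-12922/l(-101) + m(-133)/(-9366) = -12922/(96 - 8*(-101)) + 190/(-9366) = -12922/(96 + 808) + 190*(-1/9366) = -12922/904 - 95/4683 = -12922*1/904 - 95/4683 = -6461/452 - 95/4683 = -30299803/2116716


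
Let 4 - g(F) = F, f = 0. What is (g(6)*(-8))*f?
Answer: 0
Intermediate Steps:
g(F) = 4 - F
(g(6)*(-8))*f = ((4 - 1*6)*(-8))*0 = ((4 - 6)*(-8))*0 = -2*(-8)*0 = 16*0 = 0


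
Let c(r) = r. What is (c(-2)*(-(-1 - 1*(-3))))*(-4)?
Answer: -16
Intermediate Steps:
(c(-2)*(-(-1 - 1*(-3))))*(-4) = -(-2)*(-1 - 1*(-3))*(-4) = -(-2)*(-1 + 3)*(-4) = -(-2)*2*(-4) = -2*(-2)*(-4) = 4*(-4) = -16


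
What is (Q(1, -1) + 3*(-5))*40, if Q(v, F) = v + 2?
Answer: -480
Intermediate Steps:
Q(v, F) = 2 + v
(Q(1, -1) + 3*(-5))*40 = ((2 + 1) + 3*(-5))*40 = (3 - 15)*40 = -12*40 = -480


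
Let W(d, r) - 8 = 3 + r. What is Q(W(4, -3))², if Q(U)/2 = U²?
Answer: 16384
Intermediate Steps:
W(d, r) = 11 + r (W(d, r) = 8 + (3 + r) = 11 + r)
Q(U) = 2*U²
Q(W(4, -3))² = (2*(11 - 3)²)² = (2*8²)² = (2*64)² = 128² = 16384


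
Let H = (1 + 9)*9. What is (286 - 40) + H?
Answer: 336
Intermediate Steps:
H = 90 (H = 10*9 = 90)
(286 - 40) + H = (286 - 40) + 90 = 246 + 90 = 336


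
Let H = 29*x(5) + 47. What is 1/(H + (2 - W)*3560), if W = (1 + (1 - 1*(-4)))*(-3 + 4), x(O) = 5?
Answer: -1/14048 ≈ -7.1184e-5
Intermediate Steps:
W = 6 (W = (1 + (1 + 4))*1 = (1 + 5)*1 = 6*1 = 6)
H = 192 (H = 29*5 + 47 = 145 + 47 = 192)
1/(H + (2 - W)*3560) = 1/(192 + (2 - 1*6)*3560) = 1/(192 + (2 - 6)*3560) = 1/(192 - 4*3560) = 1/(192 - 14240) = 1/(-14048) = -1/14048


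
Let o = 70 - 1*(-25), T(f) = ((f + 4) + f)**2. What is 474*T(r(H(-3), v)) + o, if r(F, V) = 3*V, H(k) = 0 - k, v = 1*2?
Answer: 121439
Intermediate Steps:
v = 2
H(k) = -k
T(f) = (4 + 2*f)**2 (T(f) = ((4 + f) + f)**2 = (4 + 2*f)**2)
o = 95 (o = 70 + 25 = 95)
474*T(r(H(-3), v)) + o = 474*(4*(2 + 3*2)**2) + 95 = 474*(4*(2 + 6)**2) + 95 = 474*(4*8**2) + 95 = 474*(4*64) + 95 = 474*256 + 95 = 121344 + 95 = 121439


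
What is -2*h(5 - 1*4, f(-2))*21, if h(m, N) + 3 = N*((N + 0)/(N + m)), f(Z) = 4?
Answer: -42/5 ≈ -8.4000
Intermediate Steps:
h(m, N) = -3 + N**2/(N + m) (h(m, N) = -3 + N*((N + 0)/(N + m)) = -3 + N*(N/(N + m)) = -3 + N**2/(N + m))
-2*h(5 - 1*4, f(-2))*21 = -2*(4**2 - 3*4 - 3*(5 - 1*4))/(4 + (5 - 1*4))*21 = -2*(16 - 12 - 3*(5 - 4))/(4 + (5 - 4))*21 = -2*(16 - 12 - 3*1)/(4 + 1)*21 = -2*(16 - 12 - 3)/5*21 = -2/5*21 = -42/5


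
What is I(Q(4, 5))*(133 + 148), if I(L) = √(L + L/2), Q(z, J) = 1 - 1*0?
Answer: 281*√6/2 ≈ 344.15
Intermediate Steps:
Q(z, J) = 1 (Q(z, J) = 1 + 0 = 1)
I(L) = √6*√L/2 (I(L) = √(L + L*(½)) = √(L + L/2) = √(3*L/2) = √6*√L/2)
I(Q(4, 5))*(133 + 148) = (√6*√1/2)*(133 + 148) = ((½)*√6*1)*281 = (√6/2)*281 = 281*√6/2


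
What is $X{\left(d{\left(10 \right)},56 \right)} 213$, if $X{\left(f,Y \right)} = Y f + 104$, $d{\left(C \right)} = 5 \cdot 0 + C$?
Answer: $141432$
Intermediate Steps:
$d{\left(C \right)} = C$ ($d{\left(C \right)} = 0 + C = C$)
$X{\left(f,Y \right)} = 104 + Y f$
$X{\left(d{\left(10 \right)},56 \right)} 213 = \left(104 + 56 \cdot 10\right) 213 = \left(104 + 560\right) 213 = 664 \cdot 213 = 141432$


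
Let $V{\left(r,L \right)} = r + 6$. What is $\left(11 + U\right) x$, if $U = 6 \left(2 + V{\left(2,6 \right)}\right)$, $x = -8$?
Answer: $-568$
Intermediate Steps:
$V{\left(r,L \right)} = 6 + r$
$U = 60$ ($U = 6 \left(2 + \left(6 + 2\right)\right) = 6 \left(2 + 8\right) = 6 \cdot 10 = 60$)
$\left(11 + U\right) x = \left(11 + 60\right) \left(-8\right) = 71 \left(-8\right) = -568$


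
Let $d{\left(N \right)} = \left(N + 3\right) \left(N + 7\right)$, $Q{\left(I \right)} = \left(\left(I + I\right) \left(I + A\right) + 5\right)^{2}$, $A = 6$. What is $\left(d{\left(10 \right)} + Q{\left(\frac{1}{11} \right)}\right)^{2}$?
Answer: $\frac{14301875095524}{214358881} \approx 66719.0$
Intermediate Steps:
$Q{\left(I \right)} = \left(5 + 2 I \left(6 + I\right)\right)^{2}$ ($Q{\left(I \right)} = \left(\left(I + I\right) \left(I + 6\right) + 5\right)^{2} = \left(2 I \left(6 + I\right) + 5\right)^{2} = \left(5 + 2 I \left(6 + I\right)\right)^{2}$)
$d{\left(N \right)} = \left(3 + N\right) \left(7 + N\right)$
$\left(d{\left(10 \right)} + Q{\left(\frac{1}{11} \right)}\right)^{2} = \left(\left(21 + 10^{2} + 10 \cdot 10\right) + \left(5 + 2 \left(\frac{1}{11}\right)^{2} + \frac{12}{11}\right)^{2}\right)^{2} = \left(\left(21 + 100 + 100\right) + \left(5 + \frac{2}{121} + 12 \cdot \frac{1}{11}\right)^{2}\right)^{2} = \left(221 + \left(5 + 2 \cdot \frac{1}{121} + \frac{12}{11}\right)^{2}\right)^{2} = \left(221 + \left(5 + \frac{2}{121} + \frac{12}{11}\right)^{2}\right)^{2} = \left(221 + \left(\frac{739}{121}\right)^{2}\right)^{2} = \left(221 + \frac{546121}{14641}\right)^{2} = \left(\frac{3781782}{14641}\right)^{2} = \frac{14301875095524}{214358881}$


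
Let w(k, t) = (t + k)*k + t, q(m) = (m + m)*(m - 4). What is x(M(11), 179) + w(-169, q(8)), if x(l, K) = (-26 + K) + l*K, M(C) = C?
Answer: 19931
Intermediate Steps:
q(m) = 2*m*(-4 + m) (q(m) = (2*m)*(-4 + m) = 2*m*(-4 + m))
x(l, K) = -26 + K + K*l (x(l, K) = (-26 + K) + K*l = -26 + K + K*l)
w(k, t) = t + k*(k + t) (w(k, t) = (k + t)*k + t = k*(k + t) + t = t + k*(k + t))
x(M(11), 179) + w(-169, q(8)) = (-26 + 179 + 179*11) + (2*8*(-4 + 8) + (-169)² - 338*8*(-4 + 8)) = (-26 + 179 + 1969) + (2*8*4 + 28561 - 338*8*4) = 2122 + (64 + 28561 - 169*64) = 2122 + (64 + 28561 - 10816) = 2122 + 17809 = 19931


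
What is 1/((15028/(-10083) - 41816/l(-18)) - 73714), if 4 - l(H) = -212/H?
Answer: -352905/24117226874 ≈ -1.4633e-5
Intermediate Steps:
l(H) = 4 + 212/H (l(H) = 4 - (-212)/H = 4 + 212/H)
1/((15028/(-10083) - 41816/l(-18)) - 73714) = 1/((15028/(-10083) - 41816/(4 + 212/(-18))) - 73714) = 1/((15028*(-1/10083) - 41816/(4 + 212*(-1/18))) - 73714) = 1/((-15028/10083 - 41816/(4 - 106/9)) - 73714) = 1/((-15028/10083 - 41816/(-70/9)) - 73714) = 1/((-15028/10083 - 41816*(-9/70)) - 73714) = 1/((-15028/10083 + 188172/35) - 73714) = 1/(1896812296/352905 - 73714) = 1/(-24117226874/352905) = -352905/24117226874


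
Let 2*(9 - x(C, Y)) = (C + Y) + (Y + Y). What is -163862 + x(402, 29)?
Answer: -328195/2 ≈ -1.6410e+5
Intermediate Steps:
x(C, Y) = 9 - 3*Y/2 - C/2 (x(C, Y) = 9 - ((C + Y) + (Y + Y))/2 = 9 - ((C + Y) + 2*Y)/2 = 9 - (C + 3*Y)/2 = 9 + (-3*Y/2 - C/2) = 9 - 3*Y/2 - C/2)
-163862 + x(402, 29) = -163862 + (9 - 3/2*29 - ½*402) = -163862 + (9 - 87/2 - 201) = -163862 - 471/2 = -328195/2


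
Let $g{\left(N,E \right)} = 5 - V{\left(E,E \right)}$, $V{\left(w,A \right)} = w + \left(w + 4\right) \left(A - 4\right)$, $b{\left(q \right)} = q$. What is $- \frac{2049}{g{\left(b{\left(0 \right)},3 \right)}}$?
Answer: $- \frac{683}{3} \approx -227.67$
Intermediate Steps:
$V{\left(w,A \right)} = w + \left(-4 + A\right) \left(4 + w\right)$ ($V{\left(w,A \right)} = w + \left(4 + w\right) \left(-4 + A\right) = w + \left(-4 + A\right) \left(4 + w\right)$)
$g{\left(N,E \right)} = 21 - E - E^{2}$ ($g{\left(N,E \right)} = 5 - \left(-16 - 3 E + 4 E + E E\right) = 5 - \left(-16 - 3 E + 4 E + E^{2}\right) = 5 - \left(-16 + E + E^{2}\right) = 21 - E - E^{2}$)
$- \frac{2049}{g{\left(b{\left(0 \right)},3 \right)}} = - \frac{2049}{21 - 3 - 3^{2}} = - \frac{2049}{21 - 3 - 9} = - \frac{2049}{9} = \left(-2049\right) \frac{1}{9} = - \frac{683}{3}$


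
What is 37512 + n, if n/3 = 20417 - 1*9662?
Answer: 69777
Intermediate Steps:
n = 32265 (n = 3*(20417 - 1*9662) = 3*(20417 - 9662) = 3*10755 = 32265)
37512 + n = 37512 + 32265 = 69777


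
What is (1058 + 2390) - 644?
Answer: 2804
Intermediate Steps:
(1058 + 2390) - 644 = 3448 - 644 = 2804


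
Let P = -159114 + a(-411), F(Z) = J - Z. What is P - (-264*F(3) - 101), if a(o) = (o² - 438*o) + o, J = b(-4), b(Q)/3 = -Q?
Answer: 191891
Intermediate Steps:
b(Q) = -3*Q (b(Q) = 3*(-Q) = -3*Q)
J = 12 (J = -3*(-4) = 12)
F(Z) = 12 - Z
a(o) = o² - 437*o
P = 189414 (P = -159114 - 411*(-437 - 411) = -159114 - 411*(-848) = -159114 + 348528 = 189414)
P - (-264*F(3) - 101) = 189414 - (-264*(12 - 1*3) - 101) = 189414 - (-264*(12 - 3) - 101) = 189414 - (-264*9 - 101) = 189414 - (-2376 - 101) = 189414 - 1*(-2477) = 189414 + 2477 = 191891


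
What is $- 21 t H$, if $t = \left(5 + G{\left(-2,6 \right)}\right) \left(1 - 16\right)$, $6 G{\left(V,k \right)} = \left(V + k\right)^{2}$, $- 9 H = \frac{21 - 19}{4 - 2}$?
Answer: $- \frac{805}{3} \approx -268.33$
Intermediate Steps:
$H = - \frac{1}{9}$ ($H = - \frac{\left(21 - 19\right) \frac{1}{4 - 2}}{9} = - \frac{2 \cdot \frac{1}{2}}{9} = \left(- \frac{1}{9}\right) 1 = - \frac{1}{9} \approx -0.11111$)
$G{\left(V,k \right)} = \frac{\left(V + k\right)^{2}}{6}$
$t = -115$ ($t = \left(5 + \frac{\left(-2 + 6\right)^{2}}{6}\right) \left(1 - 16\right) = \left(5 + \frac{4^{2}}{6}\right) \left(-15\right) = \left(5 + \frac{1}{6} \cdot 16\right) \left(-15\right) = \left(5 + \frac{8}{3}\right) \left(-15\right) = \frac{23}{3} \left(-15\right) = -115$)
$- 21 t H = \left(-21\right) \left(-115\right) \left(- \frac{1}{9}\right) = 2415 \left(- \frac{1}{9}\right) = - \frac{805}{3}$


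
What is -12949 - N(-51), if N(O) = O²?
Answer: -15550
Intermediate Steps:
-12949 - N(-51) = -12949 - 1*(-51)² = -12949 - 1*2601 = -12949 - 2601 = -15550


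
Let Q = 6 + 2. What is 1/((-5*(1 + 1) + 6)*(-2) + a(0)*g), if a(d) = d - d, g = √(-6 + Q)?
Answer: ⅛ ≈ 0.12500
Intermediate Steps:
Q = 8
g = √2 (g = √(-6 + 8) = √2 ≈ 1.4142)
a(d) = 0
1/((-5*(1 + 1) + 6)*(-2) + a(0)*g) = 1/((-5*(1 + 1) + 6)*(-2) + 0*√2) = 1/((-5*2 + 6)*(-2) + 0) = 1/((-10 + 6)*(-2) + 0) = 1/(-4*(-2) + 0) = 1/(8 + 0) = 1/8 = ⅛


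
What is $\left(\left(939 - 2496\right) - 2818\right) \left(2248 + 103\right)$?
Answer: $-10285625$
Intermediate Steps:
$\left(\left(939 - 2496\right) - 2818\right) \left(2248 + 103\right) = \left(\left(939 - 2496\right) - 2818\right) 2351 = \left(-1557 - 2818\right) 2351 = \left(-4375\right) 2351 = -10285625$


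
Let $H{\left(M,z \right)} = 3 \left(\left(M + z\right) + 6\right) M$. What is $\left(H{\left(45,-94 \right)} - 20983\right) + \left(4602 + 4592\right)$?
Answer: $-17594$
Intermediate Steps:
$H{\left(M,z \right)} = M \left(18 + 3 M + 3 z\right)$ ($H{\left(M,z \right)} = 3 \left(6 + M + z\right) M = \left(18 + 3 M + 3 z\right) M = M \left(18 + 3 M + 3 z\right)$)
$\left(H{\left(45,-94 \right)} - 20983\right) + \left(4602 + 4592\right) = \left(3 \cdot 45 \left(6 + 45 - 94\right) - 20983\right) + \left(4602 + 4592\right) = \left(3 \cdot 45 \left(-43\right) - 20983\right) + 9194 = \left(-5805 - 20983\right) + 9194 = -26788 + 9194 = -17594$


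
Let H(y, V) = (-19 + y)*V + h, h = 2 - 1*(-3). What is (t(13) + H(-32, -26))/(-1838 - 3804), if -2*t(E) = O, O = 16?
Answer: -189/806 ≈ -0.23449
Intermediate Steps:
h = 5 (h = 2 + 3 = 5)
t(E) = -8 (t(E) = -1/2*16 = -8)
H(y, V) = 5 + V*(-19 + y) (H(y, V) = (-19 + y)*V + 5 = V*(-19 + y) + 5 = 5 + V*(-19 + y))
(t(13) + H(-32, -26))/(-1838 - 3804) = (-8 + (5 - 19*(-26) - 26*(-32)))/(-1838 - 3804) = (-8 + (5 + 494 + 832))/(-5642) = (-8 + 1331)*(-1/5642) = 1323*(-1/5642) = -189/806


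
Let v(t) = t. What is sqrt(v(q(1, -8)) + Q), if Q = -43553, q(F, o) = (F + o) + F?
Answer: I*sqrt(43559) ≈ 208.71*I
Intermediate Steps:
q(F, o) = o + 2*F
sqrt(v(q(1, -8)) + Q) = sqrt((-8 + 2*1) - 43553) = sqrt((-8 + 2) - 43553) = sqrt(-6 - 43553) = sqrt(-43559) = I*sqrt(43559)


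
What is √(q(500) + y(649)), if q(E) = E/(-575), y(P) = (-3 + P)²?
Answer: 6*√6132214/23 ≈ 646.00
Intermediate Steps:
q(E) = -E/575 (q(E) = E*(-1/575) = -E/575)
√(q(500) + y(649)) = √(-1/575*500 + (-3 + 649)²) = √(-20/23 + 646²) = √(-20/23 + 417316) = √(9598248/23) = 6*√6132214/23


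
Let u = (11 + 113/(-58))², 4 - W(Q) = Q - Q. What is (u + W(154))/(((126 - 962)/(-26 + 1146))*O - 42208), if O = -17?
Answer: -20235670/9936151767 ≈ -0.0020366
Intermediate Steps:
W(Q) = 4 (W(Q) = 4 - (Q - Q) = 4 - 1*0 = 4 + 0 = 4)
u = 275625/3364 (u = (11 + 113*(-1/58))² = (11 - 113/58)² = (525/58)² = 275625/3364 ≈ 81.934)
(u + W(154))/(((126 - 962)/(-26 + 1146))*O - 42208) = (275625/3364 + 4)/(((126 - 962)/(-26 + 1146))*(-17) - 42208) = 289081/(3364*(-836/1120*(-17) - 42208)) = 289081/(3364*(-836*1/1120*(-17) - 42208)) = 289081/(3364*(-209/280*(-17) - 42208)) = 289081/(3364*(3553/280 - 42208)) = 289081/(3364*(-11814687/280)) = (289081/3364)*(-280/11814687) = -20235670/9936151767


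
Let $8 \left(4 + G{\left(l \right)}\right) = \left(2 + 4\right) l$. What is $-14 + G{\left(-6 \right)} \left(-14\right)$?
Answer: $105$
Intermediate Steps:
$G{\left(l \right)} = -4 + \frac{3 l}{4}$ ($G{\left(l \right)} = -4 + \frac{\left(2 + 4\right) l}{8} = -4 + \frac{6 l}{8} = -4 + \frac{3 l}{4}$)
$-14 + G{\left(-6 \right)} \left(-14\right) = -14 + \left(-4 + \frac{3}{4} \left(-6\right)\right) \left(-14\right) = -14 + \left(-4 - \frac{9}{2}\right) \left(-14\right) = -14 - -119 = -14 + 119 = 105$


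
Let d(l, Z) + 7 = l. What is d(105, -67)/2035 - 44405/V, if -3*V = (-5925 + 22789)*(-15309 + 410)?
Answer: 24352067603/511307457760 ≈ 0.047627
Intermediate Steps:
d(l, Z) = -7 + l
V = 251256736/3 (V = -(-5925 + 22789)*(-15309 + 410)/3 = -16864*(-14899)/3 = -⅓*(-251256736) = 251256736/3 ≈ 8.3752e+7)
d(105, -67)/2035 - 44405/V = (-7 + 105)/2035 - 44405/251256736/3 = 98*(1/2035) - 44405*3/251256736 = 98/2035 - 133215/251256736 = 24352067603/511307457760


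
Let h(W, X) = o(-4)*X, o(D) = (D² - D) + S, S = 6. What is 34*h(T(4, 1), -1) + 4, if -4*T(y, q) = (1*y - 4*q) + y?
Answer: -880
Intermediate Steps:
o(D) = 6 + D² - D (o(D) = (D² - D) + 6 = 6 + D² - D)
T(y, q) = q - y/2 (T(y, q) = -((1*y - 4*q) + y)/4 = -((y - 4*q) + y)/4 = -(-4*q + 2*y)/4 = q - y/2)
h(W, X) = 26*X (h(W, X) = (6 + (-4)² - 1*(-4))*X = (6 + 16 + 4)*X = 26*X)
34*h(T(4, 1), -1) + 4 = 34*(26*(-1)) + 4 = 34*(-26) + 4 = -884 + 4 = -880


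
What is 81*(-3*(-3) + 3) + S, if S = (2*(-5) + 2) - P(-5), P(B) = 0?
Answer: 964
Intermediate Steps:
S = -8 (S = (2*(-5) + 2) - 1*0 = (-10 + 2) + 0 = -8 + 0 = -8)
81*(-3*(-3) + 3) + S = 81*(-3*(-3) + 3) - 8 = 81*(9 + 3) - 8 = 81*12 - 8 = 972 - 8 = 964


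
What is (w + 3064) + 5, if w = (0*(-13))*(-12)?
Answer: 3069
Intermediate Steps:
w = 0 (w = 0*(-12) = 0)
(w + 3064) + 5 = (0 + 3064) + 5 = 3064 + 5 = 3069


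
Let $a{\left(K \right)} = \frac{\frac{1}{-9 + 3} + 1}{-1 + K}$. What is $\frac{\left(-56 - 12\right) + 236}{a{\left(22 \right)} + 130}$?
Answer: $\frac{21168}{16385} \approx 1.2919$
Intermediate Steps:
$a{\left(K \right)} = \frac{5}{6 \left(-1 + K\right)}$ ($a{\left(K \right)} = \frac{\frac{1}{-6} + 1}{-1 + K} = \frac{- \frac{1}{6} + 1}{-1 + K} = \frac{5}{6 \left(-1 + K\right)}$)
$\frac{\left(-56 - 12\right) + 236}{a{\left(22 \right)} + 130} = \frac{\left(-56 - 12\right) + 236}{\frac{5}{6 \left(-1 + 22\right)} + 130} = \frac{-68 + 236}{\frac{5}{6 \cdot 21} + 130} = \frac{168}{\frac{5}{6} \cdot \frac{1}{21} + 130} = \frac{168}{\frac{5}{126} + 130} = \frac{168}{\frac{16385}{126}} = 168 \cdot \frac{126}{16385} = \frac{21168}{16385}$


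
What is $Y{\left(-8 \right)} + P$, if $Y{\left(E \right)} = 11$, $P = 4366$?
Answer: $4377$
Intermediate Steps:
$Y{\left(-8 \right)} + P = 11 + 4366 = 4377$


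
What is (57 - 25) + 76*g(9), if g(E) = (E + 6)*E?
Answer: 10292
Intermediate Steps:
g(E) = E*(6 + E) (g(E) = (6 + E)*E = E*(6 + E))
(57 - 25) + 76*g(9) = (57 - 25) + 76*(9*(6 + 9)) = 32 + 76*(9*15) = 32 + 76*135 = 32 + 10260 = 10292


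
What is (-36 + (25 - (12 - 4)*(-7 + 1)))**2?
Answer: 1369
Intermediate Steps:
(-36 + (25 - (12 - 4)*(-7 + 1)))**2 = (-36 + (25 - 8*(-6)))**2 = (-36 + (25 - 1*(-48)))**2 = (-36 + (25 + 48))**2 = (-36 + 73)**2 = 37**2 = 1369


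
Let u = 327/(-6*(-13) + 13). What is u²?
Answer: 106929/8281 ≈ 12.913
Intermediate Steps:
u = 327/91 (u = 327/(78 + 13) = 327/91 ≈ 3.5934)
u² = (327/91)² = 106929/8281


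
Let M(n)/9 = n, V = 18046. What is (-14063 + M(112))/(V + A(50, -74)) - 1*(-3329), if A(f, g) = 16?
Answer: 60115343/18062 ≈ 3328.3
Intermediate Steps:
M(n) = 9*n
(-14063 + M(112))/(V + A(50, -74)) - 1*(-3329) = (-14063 + 9*112)/(18046 + 16) - 1*(-3329) = (-14063 + 1008)/18062 + 3329 = -13055*1/18062 + 3329 = -13055/18062 + 3329 = 60115343/18062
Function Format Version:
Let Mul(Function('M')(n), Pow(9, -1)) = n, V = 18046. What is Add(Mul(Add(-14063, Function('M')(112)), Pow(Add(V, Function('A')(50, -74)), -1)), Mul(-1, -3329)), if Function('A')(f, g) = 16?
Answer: Rational(60115343, 18062) ≈ 3328.3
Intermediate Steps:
Function('M')(n) = Mul(9, n)
Add(Mul(Add(-14063, Function('M')(112)), Pow(Add(V, Function('A')(50, -74)), -1)), Mul(-1, -3329)) = Add(Mul(Add(-14063, Mul(9, 112)), Pow(Add(18046, 16), -1)), Mul(-1, -3329)) = Add(Mul(Add(-14063, 1008), Pow(18062, -1)), 3329) = Add(Mul(-13055, Rational(1, 18062)), 3329) = Add(Rational(-13055, 18062), 3329) = Rational(60115343, 18062)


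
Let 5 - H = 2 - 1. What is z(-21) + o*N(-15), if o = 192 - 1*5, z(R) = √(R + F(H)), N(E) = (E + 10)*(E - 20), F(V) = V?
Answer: 32725 + I*√17 ≈ 32725.0 + 4.1231*I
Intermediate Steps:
H = 4 (H = 5 - (2 - 1) = 5 - 1*1 = 5 - 1 = 4)
N(E) = (-20 + E)*(10 + E) (N(E) = (10 + E)*(-20 + E) = (-20 + E)*(10 + E))
z(R) = √(4 + R) (z(R) = √(R + 4) = √(4 + R))
o = 187 (o = 192 - 5 = 187)
z(-21) + o*N(-15) = √(4 - 21) + 187*(-200 + (-15)² - 10*(-15)) = √(-17) + 187*(-200 + 225 + 150) = I*√17 + 187*175 = I*√17 + 32725 = 32725 + I*√17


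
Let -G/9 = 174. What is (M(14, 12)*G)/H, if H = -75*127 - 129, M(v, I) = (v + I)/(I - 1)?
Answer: 6786/17699 ≈ 0.38341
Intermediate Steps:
M(v, I) = (I + v)/(-1 + I)
G = -1566 (G = -9*174 = -1566)
H = -9654 (H = -9525 - 129 = -9654)
(M(14, 12)*G)/H = (((12 + 14)/(-1 + 12))*(-1566))/(-9654) = ((26/11)*(-1566))*(-1/9654) = -40716/11*(-1/9654) = 6786/17699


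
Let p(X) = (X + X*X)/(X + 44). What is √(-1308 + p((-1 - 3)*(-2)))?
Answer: I*√220818/13 ≈ 36.147*I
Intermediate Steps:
p(X) = (X + X²)/(44 + X)
√(-1308 + p((-1 - 3)*(-2))) = √(-1308 + ((-1 - 3)*(-2))*(1 + (-1 - 3)*(-2))/(44 + (-1 - 3)*(-2))) = √(-1308 + (-4*(-2))*(1 - 4*(-2))/(44 - 4*(-2))) = √(-1308 + 8*(1 + 8)/(44 + 8)) = √(-1308 + 8*9/52) = √(-1308 + 8*(1/52)*9) = √(-1308 + 18/13) = √(-16986/13) = I*√220818/13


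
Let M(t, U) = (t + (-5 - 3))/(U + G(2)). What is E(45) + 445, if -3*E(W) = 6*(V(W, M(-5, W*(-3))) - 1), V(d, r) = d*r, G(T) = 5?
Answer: 438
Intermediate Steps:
M(t, U) = (-8 + t)/(5 + U) (M(t, U) = (t + (-5 - 3))/(U + 5) = (t - 8)/(5 + U) = (-8 + t)/(5 + U))
E(W) = 2 + 26*W/(5 - 3*W) (E(W) = -2*(W*((-8 - 5)/(5 + W*(-3))) - 1) = -2*(W*(-13/(5 - 3*W)) - 1) = -2*(-13*W/(5 - 3*W) - 1) = -2*(-1 - 13*W/(5 - 3*W)) = -(-6 - 78*W/(5 - 3*W))/3 = 2 + 26*W/(5 - 3*W))
E(45) + 445 = 10*(-1 - 2*45)/(-5 + 3*45) + 445 = 10*(-1 - 90)/(-5 + 135) + 445 = 10*(-91)/130 + 445 = 10*(1/130)*(-91) + 445 = -7 + 445 = 438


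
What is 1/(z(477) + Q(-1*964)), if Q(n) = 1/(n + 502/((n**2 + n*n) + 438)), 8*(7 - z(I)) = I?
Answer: -7168417672/377245416109 ≈ -0.019002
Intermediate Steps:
z(I) = 7 - I/8
Q(n) = 1/(n + 502/(438 + 2*n**2)) (Q(n) = 1/(n + 502/((n**2 + n**2) + 438)) = 1/(n + 502/(2*n**2 + 438)) = 1/(n + 502/(438 + 2*n**2)))
1/(z(477) + Q(-1*964)) = 1/((7 - 1/8*477) + (219 + (-1*964)**2)/(251 + (-1*964)**3 + 219*(-1*964))) = 1/((7 - 477/8) + (219 + (-964)**2)/(251 + (-964)**3 + 219*(-964))) = 1/(-421/8 + (219 + 929296)/(251 - 895841344 - 211116)) = 1/(-421/8 + 929515/(-896052209)) = 1/(-421/8 - 1/896052209*929515) = 1/(-421/8 - 929515/896052209) = 1/(-377245416109/7168417672) = -7168417672/377245416109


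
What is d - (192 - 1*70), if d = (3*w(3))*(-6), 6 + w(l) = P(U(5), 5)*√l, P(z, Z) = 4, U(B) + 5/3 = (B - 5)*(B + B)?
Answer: -14 - 72*√3 ≈ -138.71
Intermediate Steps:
U(B) = -5/3 + 2*B*(-5 + B) (U(B) = -5/3 + (B - 5)*(B + B) = -5/3 + (-5 + B)*(2*B) = -5/3 + 2*B*(-5 + B))
w(l) = -6 + 4*√l
d = 108 - 72*√3 (d = (3*(-6 + 4*√3))*(-6) = (-18 + 12*√3)*(-6) = 108 - 72*√3 ≈ -16.708)
d - (192 - 1*70) = (108 - 72*√3) - (192 - 1*70) = (108 - 72*√3) - (192 - 70) = (108 - 72*√3) - 1*122 = (108 - 72*√3) - 122 = -14 - 72*√3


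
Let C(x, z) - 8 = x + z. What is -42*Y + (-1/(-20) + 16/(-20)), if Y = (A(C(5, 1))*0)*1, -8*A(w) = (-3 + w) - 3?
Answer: -3/4 ≈ -0.75000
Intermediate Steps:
C(x, z) = 8 + x + z (C(x, z) = 8 + (x + z) = 8 + x + z)
A(w) = 3/4 - w/8 (A(w) = -((-3 + w) - 3)/8 = -(-6 + w)/8 = 3/4 - w/8)
Y = 0 (Y = ((3/4 - (8 + 5 + 1)/8)*0)*1 = ((3/4 - 1/8*14)*0)*1 = ((3/4 - 7/4)*0)*1 = -1*0*1 = 0*1 = 0)
-42*Y + (-1/(-20) + 16/(-20)) = -42*0 + (-1/(-20) + 16/(-20)) = 0 + (-1*(-1/20) + 16*(-1/20)) = 0 + (1/20 - 4/5) = 0 - 3/4 = -3/4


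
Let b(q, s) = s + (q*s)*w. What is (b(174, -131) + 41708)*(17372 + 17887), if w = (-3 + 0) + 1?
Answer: 3073350735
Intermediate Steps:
w = -2 (w = -3 + 1 = -2)
b(q, s) = s - 2*q*s (b(q, s) = s + (q*s)*(-2) = s - 2*q*s)
(b(174, -131) + 41708)*(17372 + 17887) = (-131*(1 - 2*174) + 41708)*(17372 + 17887) = (-131*(1 - 348) + 41708)*35259 = (-131*(-347) + 41708)*35259 = (45457 + 41708)*35259 = 87165*35259 = 3073350735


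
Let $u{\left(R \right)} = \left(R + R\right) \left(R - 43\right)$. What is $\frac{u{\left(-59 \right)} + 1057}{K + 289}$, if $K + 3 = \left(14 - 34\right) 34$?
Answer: $- \frac{13093}{394} \approx -33.231$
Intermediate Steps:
$u{\left(R \right)} = 2 R \left(-43 + R\right)$
$K = -683$ ($K = -3 + \left(14 - 34\right) 34 = -3 - 680 = -683$)
$\frac{u{\left(-59 \right)} + 1057}{K + 289} = \frac{2 \left(-59\right) \left(-43 - 59\right) + 1057}{-683 + 289} = \frac{2 \left(-59\right) \left(-102\right) + 1057}{-394} = \left(12036 + 1057\right) \left(- \frac{1}{394}\right) = 13093 \left(- \frac{1}{394}\right) = - \frac{13093}{394}$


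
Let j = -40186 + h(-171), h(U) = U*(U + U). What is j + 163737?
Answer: 182033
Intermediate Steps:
h(U) = 2*U² (h(U) = U*(2*U) = 2*U²)
j = 18296 (j = -40186 + 2*(-171)² = -40186 + 2*29241 = -40186 + 58482 = 18296)
j + 163737 = 18296 + 163737 = 182033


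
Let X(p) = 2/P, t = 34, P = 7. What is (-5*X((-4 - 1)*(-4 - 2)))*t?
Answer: -340/7 ≈ -48.571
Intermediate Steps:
X(p) = 2/7
(-5*X((-4 - 1)*(-4 - 2)))*t = -5*2/7*34 = -10/7*34 = -340/7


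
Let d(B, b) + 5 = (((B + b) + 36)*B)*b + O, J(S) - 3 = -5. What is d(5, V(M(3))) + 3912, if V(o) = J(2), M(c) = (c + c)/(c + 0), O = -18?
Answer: 3499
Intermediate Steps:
J(S) = -2 (J(S) = 3 - 5 = -2)
M(c) = 2 (M(c) = (2*c)/c = 2)
V(o) = -2
d(B, b) = -23 + B*b*(36 + B + b) (d(B, b) = -5 + ((((B + b) + 36)*B)*b - 18) = -5 + (((36 + B + b)*B)*b - 18) = -5 + ((B*(36 + B + b))*b - 18) = -5 + (B*b*(36 + B + b) - 18) = -5 + (-18 + B*b*(36 + B + b)) = -23 + B*b*(36 + B + b))
d(5, V(M(3))) + 3912 = (-23 + 5*(-2)**2 - 2*5**2 + 36*5*(-2)) + 3912 = (-23 + 5*4 - 2*25 - 360) + 3912 = (-23 + 20 - 50 - 360) + 3912 = -413 + 3912 = 3499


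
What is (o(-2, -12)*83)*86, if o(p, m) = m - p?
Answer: -71380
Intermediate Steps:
(o(-2, -12)*83)*86 = ((-12 - 1*(-2))*83)*86 = ((-12 + 2)*83)*86 = -10*83*86 = -830*86 = -71380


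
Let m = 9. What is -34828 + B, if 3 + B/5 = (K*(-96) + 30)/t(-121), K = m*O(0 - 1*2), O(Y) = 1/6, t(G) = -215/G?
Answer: -1512043/43 ≈ -35164.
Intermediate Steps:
O(Y) = ⅙
K = 3/2 (K = 9*(⅙) = 3/2 ≈ 1.5000)
B = -14439/43 (B = -15 + 5*(((3/2)*(-96) + 30)/((-215/(-121)))) = -15 + 5*((-144 + 30)/((-215*(-1/121)))) = -15 + 5*(-114/215/121) = -15 + 5*(-114*121/215) = -15 + 5*(-13794/215) = -15 - 13794/43 = -14439/43 ≈ -335.79)
-34828 + B = -34828 - 14439/43 = -1512043/43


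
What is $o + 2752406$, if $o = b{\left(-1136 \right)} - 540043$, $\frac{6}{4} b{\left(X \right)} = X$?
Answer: $\frac{6634817}{3} \approx 2.2116 \cdot 10^{6}$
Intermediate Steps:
$b{\left(X \right)} = \frac{2 X}{3}$
$o = - \frac{1622401}{3}$ ($o = \frac{2}{3} \left(-1136\right) - 540043 = - \frac{2272}{3} - 540043 = - \frac{1622401}{3} \approx -5.408 \cdot 10^{5}$)
$o + 2752406 = - \frac{1622401}{3} + 2752406 = \frac{6634817}{3}$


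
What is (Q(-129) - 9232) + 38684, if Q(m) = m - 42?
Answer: 29281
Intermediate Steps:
Q(m) = -42 + m
(Q(-129) - 9232) + 38684 = ((-42 - 129) - 9232) + 38684 = (-171 - 9232) + 38684 = -9403 + 38684 = 29281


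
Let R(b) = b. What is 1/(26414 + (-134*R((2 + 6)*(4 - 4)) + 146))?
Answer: 1/26560 ≈ 3.7651e-5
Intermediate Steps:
1/(26414 + (-134*R((2 + 6)*(4 - 4)) + 146)) = 1/(26414 + (-134*(2 + 6)*(4 - 4) + 146)) = 1/(26414 + (-1072*0 + 146)) = 1/(26414 + (-134*0 + 146)) = 1/(26414 + (0 + 146)) = 1/(26414 + 146) = 1/26560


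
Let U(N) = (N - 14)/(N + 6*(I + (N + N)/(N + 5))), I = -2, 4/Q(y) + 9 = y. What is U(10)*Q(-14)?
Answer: 8/69 ≈ 0.11594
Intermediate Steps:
Q(y) = 4/(-9 + y)
U(N) = (-14 + N)/(-12 + N + 12*N/(5 + N)) (U(N) = (N - 14)/(N + 6*(-2 + (N + N)/(N + 5))) = (-14 + N)/(N + 6*(-2 + (2*N)/(5 + N))) = (-14 + N)/(N + 6*(-2 + 2*N/(5 + N))) = (-14 + N)/(N + (-12 + 12*N/(5 + N))) = (-14 + N)/(-12 + N + 12*N/(5 + N)))
U(10)*Q(-14) = ((-70 + 10**2 - 9*10)/(-60 + 10**2 + 5*10))*(4/(-9 - 14)) = ((-70 + 100 - 90)/(-60 + 100 + 50))*(4/(-23)) = (-60/90)*(4*(-1/23)) = ((1/90)*(-60))*(-4/23) = -2/3*(-4/23) = 8/69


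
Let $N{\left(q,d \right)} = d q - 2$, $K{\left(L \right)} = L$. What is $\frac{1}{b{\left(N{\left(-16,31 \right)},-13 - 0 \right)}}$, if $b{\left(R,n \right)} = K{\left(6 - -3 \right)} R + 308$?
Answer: $- \frac{1}{4174} \approx -0.00023958$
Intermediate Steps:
$N{\left(q,d \right)} = -2 + d q$
$b{\left(R,n \right)} = 308 + 9 R$ ($b{\left(R,n \right)} = \left(6 - -3\right) R + 308 = \left(6 + 3\right) R + 308 = 9 R + 308 = 308 + 9 R$)
$\frac{1}{b{\left(N{\left(-16,31 \right)},-13 - 0 \right)}} = \frac{1}{308 + 9 \left(-2 + 31 \left(-16\right)\right)} = \frac{1}{308 + 9 \left(-2 - 496\right)} = \frac{1}{308 + 9 \left(-498\right)} = \frac{1}{308 - 4482} = \frac{1}{-4174} = - \frac{1}{4174}$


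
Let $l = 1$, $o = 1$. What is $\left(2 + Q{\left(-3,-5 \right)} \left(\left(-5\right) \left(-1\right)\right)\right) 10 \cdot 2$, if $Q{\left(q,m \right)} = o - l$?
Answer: $40$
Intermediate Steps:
$Q{\left(q,m \right)} = 0$ ($Q{\left(q,m \right)} = 1 - 1 = 0$)
$\left(2 + Q{\left(-3,-5 \right)} \left(\left(-5\right) \left(-1\right)\right)\right) 10 \cdot 2 = \left(2 + 0 \left(\left(-5\right) \left(-1\right)\right)\right) 10 \cdot 2 = \left(2 + 0 \cdot 5\right) 10 \cdot 2 = \left(2 + 0\right) 10 \cdot 2 = 2 \cdot 10 \cdot 2 = 20 \cdot 2 = 40$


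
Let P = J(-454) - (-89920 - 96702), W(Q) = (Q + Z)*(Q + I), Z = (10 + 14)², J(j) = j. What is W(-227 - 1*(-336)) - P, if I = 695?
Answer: 364572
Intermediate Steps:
Z = 576 (Z = 24² = 576)
W(Q) = (576 + Q)*(695 + Q) (W(Q) = (Q + 576)*(Q + 695) = (576 + Q)*(695 + Q))
P = 186168 (P = -454 - (-89920 - 96702) = -454 - 1*(-186622) = -454 + 186622 = 186168)
W(-227 - 1*(-336)) - P = (400320 + (-227 - 1*(-336))² + 1271*(-227 - 1*(-336))) - 1*186168 = (400320 + (-227 + 336)² + 1271*(-227 + 336)) - 186168 = (400320 + 109² + 1271*109) - 186168 = (400320 + 11881 + 138539) - 186168 = 550740 - 186168 = 364572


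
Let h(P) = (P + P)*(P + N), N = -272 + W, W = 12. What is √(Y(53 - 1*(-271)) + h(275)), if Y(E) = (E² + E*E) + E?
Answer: 11*√1806 ≈ 467.47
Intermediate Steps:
N = -260 (N = -272 + 12 = -260)
Y(E) = E + 2*E² (Y(E) = (E² + E²) + E = 2*E² + E = E + 2*E²)
h(P) = 2*P*(-260 + P) (h(P) = (P + P)*(P - 260) = (2*P)*(-260 + P) = 2*P*(-260 + P))
√(Y(53 - 1*(-271)) + h(275)) = √((53 - 1*(-271))*(1 + 2*(53 - 1*(-271))) + 2*275*(-260 + 275)) = √((53 + 271)*(1 + 2*(53 + 271)) + 2*275*15) = √(324*(1 + 2*324) + 8250) = √(324*(1 + 648) + 8250) = √(324*649 + 8250) = √(210276 + 8250) = √218526 = 11*√1806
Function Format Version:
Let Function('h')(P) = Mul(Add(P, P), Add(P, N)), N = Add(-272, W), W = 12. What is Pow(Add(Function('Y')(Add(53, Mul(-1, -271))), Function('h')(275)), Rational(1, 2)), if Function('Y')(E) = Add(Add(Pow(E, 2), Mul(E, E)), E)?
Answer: Mul(11, Pow(1806, Rational(1, 2))) ≈ 467.47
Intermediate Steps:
N = -260 (N = Add(-272, 12) = -260)
Function('Y')(E) = Add(E, Mul(2, Pow(E, 2))) (Function('Y')(E) = Add(Add(Pow(E, 2), Pow(E, 2)), E) = Add(Mul(2, Pow(E, 2)), E) = Add(E, Mul(2, Pow(E, 2))))
Function('h')(P) = Mul(2, P, Add(-260, P)) (Function('h')(P) = Mul(Add(P, P), Add(P, -260)) = Mul(Mul(2, P), Add(-260, P)) = Mul(2, P, Add(-260, P)))
Pow(Add(Function('Y')(Add(53, Mul(-1, -271))), Function('h')(275)), Rational(1, 2)) = Pow(Add(Mul(Add(53, Mul(-1, -271)), Add(1, Mul(2, Add(53, Mul(-1, -271))))), Mul(2, 275, Add(-260, 275))), Rational(1, 2)) = Pow(Add(Mul(Add(53, 271), Add(1, Mul(2, Add(53, 271)))), Mul(2, 275, 15)), Rational(1, 2)) = Pow(Add(Mul(324, Add(1, Mul(2, 324))), 8250), Rational(1, 2)) = Pow(Add(Mul(324, Add(1, 648)), 8250), Rational(1, 2)) = Pow(Add(Mul(324, 649), 8250), Rational(1, 2)) = Pow(Add(210276, 8250), Rational(1, 2)) = Pow(218526, Rational(1, 2)) = Mul(11, Pow(1806, Rational(1, 2)))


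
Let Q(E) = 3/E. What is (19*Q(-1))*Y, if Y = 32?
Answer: -1824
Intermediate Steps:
(19*Q(-1))*Y = (19*(3/(-1)))*32 = (19*(3*(-1)))*32 = (19*(-3))*32 = -57*32 = -1824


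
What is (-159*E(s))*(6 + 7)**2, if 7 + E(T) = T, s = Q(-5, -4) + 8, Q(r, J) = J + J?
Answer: 188097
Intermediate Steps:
Q(r, J) = 2*J
s = 0 (s = 2*(-4) + 8 = -8 + 8 = 0)
E(T) = -7 + T
(-159*E(s))*(6 + 7)**2 = (-159*(-7 + 0))*(6 + 7)**2 = -159*(-7)*13**2 = 1113*169 = 188097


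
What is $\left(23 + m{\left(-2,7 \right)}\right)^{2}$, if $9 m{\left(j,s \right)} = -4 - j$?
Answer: $\frac{42025}{81} \approx 518.83$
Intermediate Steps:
$m{\left(j,s \right)} = - \frac{4}{9} - \frac{j}{9}$ ($m{\left(j,s \right)} = \frac{-4 - j}{9} = - \frac{4}{9} - \frac{j}{9}$)
$\left(23 + m{\left(-2,7 \right)}\right)^{2} = \left(23 - \frac{2}{9}\right)^{2} = \left(\frac{205}{9}\right)^{2} = \frac{42025}{81}$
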